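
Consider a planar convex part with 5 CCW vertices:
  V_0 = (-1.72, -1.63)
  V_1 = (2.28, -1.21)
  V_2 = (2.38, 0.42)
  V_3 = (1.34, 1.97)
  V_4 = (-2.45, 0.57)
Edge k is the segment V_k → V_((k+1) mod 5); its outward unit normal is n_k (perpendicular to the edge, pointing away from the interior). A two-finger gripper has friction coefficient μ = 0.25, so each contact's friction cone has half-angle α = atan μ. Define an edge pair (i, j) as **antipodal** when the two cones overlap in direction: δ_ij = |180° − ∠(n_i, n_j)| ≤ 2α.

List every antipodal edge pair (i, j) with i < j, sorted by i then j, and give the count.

α = atan 0.25 = 14.04°;  2α = 28.07°
n_0 = (+0.1044, -0.9945)
n_1 = (+0.9981, -0.0612)
n_2 = (+0.8304, +0.5572)
n_3 = (-0.3465, +0.9380)
n_4 = (-0.9491, -0.3149)
  (0,1): δ = 99.50°  ·
  (0,2): δ = 62.13°  ·
  (0,3): δ = 14.28°  ✓
  (0,4): δ = 102.36°  ·
  (1,2): δ = 142.63°  ·
  (1,3): δ = 66.22°  ·
  (1,4): δ = 21.87°  ✓
  (2,3): δ = 103.59°  ·
  (2,4): δ = 15.50°  ✓
  (3,4): δ = 91.92°  ·
antipodal pairs: 3

count = 3; pairs: (0,3), (1,4), (2,4)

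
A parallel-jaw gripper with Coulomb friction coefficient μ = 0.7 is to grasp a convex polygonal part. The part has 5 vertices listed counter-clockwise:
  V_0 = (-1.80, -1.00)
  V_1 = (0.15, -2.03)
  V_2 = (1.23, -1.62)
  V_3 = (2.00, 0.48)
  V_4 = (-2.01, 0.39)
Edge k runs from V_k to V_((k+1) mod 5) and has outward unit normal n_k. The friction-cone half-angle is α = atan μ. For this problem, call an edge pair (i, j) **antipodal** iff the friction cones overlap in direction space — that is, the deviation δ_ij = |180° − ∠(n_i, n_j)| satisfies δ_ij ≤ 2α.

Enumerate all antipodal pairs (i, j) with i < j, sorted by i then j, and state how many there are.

α = atan 0.7 = 34.99°;  2α = 69.98°
n_0 = (-0.4671, -0.8842)
n_1 = (+0.3549, -0.9349)
n_2 = (+0.9389, -0.3443)
n_3 = (-0.0224, +0.9997)
n_4 = (-0.9888, -0.1494)
  (0,1): δ = 131.37°  ·
  (0,2): δ = 82.29°  ·
  (0,3): δ = 29.13°  ✓
  (0,4): δ = 126.43°  ·
  (1,2): δ = 130.92°  ·
  (1,3): δ = 19.50°  ✓
  (1,4): δ = 77.80°  ·
  (2,3): δ = 68.58°  ✓
  (2,4): δ = 28.73°  ✓
  (3,4): δ = 82.69°  ·
antipodal pairs: 4

count = 4; pairs: (0,3), (1,3), (2,3), (2,4)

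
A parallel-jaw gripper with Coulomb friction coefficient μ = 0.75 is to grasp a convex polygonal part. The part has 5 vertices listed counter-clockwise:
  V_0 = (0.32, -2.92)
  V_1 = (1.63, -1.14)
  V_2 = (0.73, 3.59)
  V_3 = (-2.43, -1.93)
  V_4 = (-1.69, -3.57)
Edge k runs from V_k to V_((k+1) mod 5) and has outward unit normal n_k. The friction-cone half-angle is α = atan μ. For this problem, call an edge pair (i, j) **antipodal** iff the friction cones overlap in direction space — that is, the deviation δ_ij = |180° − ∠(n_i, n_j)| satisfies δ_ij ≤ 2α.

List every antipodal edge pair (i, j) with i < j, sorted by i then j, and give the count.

α = atan 0.75 = 36.87°;  2α = 73.74°
n_0 = (+0.8054, -0.5927)
n_1 = (+0.9824, +0.1869)
n_2 = (-0.8679, +0.4968)
n_3 = (-0.9115, -0.4113)
n_4 = (+0.3077, -0.9515)
  (0,1): δ = 132.88°  ·
  (0,2): δ = 6.56°  ✓
  (0,3): δ = 60.64°  ✓
  (0,4): δ = 144.27°  ·
  (1,2): δ = 40.56°  ✓
  (1,3): δ = 13.51°  ✓
  (1,4): δ = 97.15°  ·
  (2,3): δ = 125.92°  ·
  (2,4): δ = 42.29°  ✓
  (3,4): δ = 96.37°  ·
antipodal pairs: 5

count = 5; pairs: (0,2), (0,3), (1,2), (1,3), (2,4)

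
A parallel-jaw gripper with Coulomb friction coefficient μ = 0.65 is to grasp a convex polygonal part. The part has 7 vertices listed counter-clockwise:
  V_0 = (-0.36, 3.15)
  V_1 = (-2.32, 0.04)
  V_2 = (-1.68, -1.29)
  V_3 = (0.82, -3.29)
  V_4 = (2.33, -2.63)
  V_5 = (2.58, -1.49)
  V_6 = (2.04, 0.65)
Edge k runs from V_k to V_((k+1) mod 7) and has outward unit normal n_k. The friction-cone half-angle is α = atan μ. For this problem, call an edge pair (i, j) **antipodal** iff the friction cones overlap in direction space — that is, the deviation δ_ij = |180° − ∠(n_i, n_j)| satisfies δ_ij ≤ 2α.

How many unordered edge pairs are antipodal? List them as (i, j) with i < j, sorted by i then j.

α = atan 0.65 = 33.02°;  2α = 66.05°
n_0 = (-0.8460, +0.5332)
n_1 = (-0.9011, -0.4336)
n_2 = (-0.6247, -0.7809)
n_3 = (+0.4005, -0.9163)
n_4 = (+0.9768, -0.2142)
n_5 = (+0.9696, +0.2447)
n_6 = (+0.7214, +0.6925)
  (0,1): δ = 122.08°  ·
  (0,2): δ = 96.44°  ·
  (0,3): δ = 34.17°  ✓
  (0,4): δ = 19.85°  ✓
  (0,5): δ = 46.38°  ✓
  (0,6): δ = 76.05°  ·
  (1,2): δ = 154.36°  ·
  (1,3): δ = 92.09°  ·
  (1,4): δ = 38.07°  ✓
  (1,5): δ = 11.53°  ✓
  (1,6): δ = 18.13°  ✓
  (2,3): δ = 117.73°  ·
  (2,4): δ = 63.71°  ✓
  (2,5): δ = 37.18°  ✓
  (2,6): δ = 7.51°  ✓
  (3,4): δ = 125.98°  ·
  (3,5): δ = 99.45°  ·
  (3,6): δ = 69.78°  ·
  (4,5): δ = 153.47°  ·
  (4,6): δ = 123.80°  ·
  (5,6): δ = 150.33°  ·
antipodal pairs: 9

count = 9; pairs: (0,3), (0,4), (0,5), (1,4), (1,5), (1,6), (2,4), (2,5), (2,6)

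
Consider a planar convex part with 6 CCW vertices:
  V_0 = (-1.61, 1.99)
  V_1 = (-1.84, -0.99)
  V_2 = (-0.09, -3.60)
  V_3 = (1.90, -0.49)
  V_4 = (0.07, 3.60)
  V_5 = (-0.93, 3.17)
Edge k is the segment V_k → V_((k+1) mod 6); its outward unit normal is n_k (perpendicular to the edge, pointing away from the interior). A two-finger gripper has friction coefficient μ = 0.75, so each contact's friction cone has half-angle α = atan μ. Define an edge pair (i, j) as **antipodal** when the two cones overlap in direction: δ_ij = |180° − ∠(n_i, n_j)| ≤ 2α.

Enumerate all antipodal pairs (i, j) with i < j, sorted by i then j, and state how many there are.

α = atan 0.75 = 36.87°;  2α = 73.74°
n_0 = (-0.9970, +0.0770)
n_1 = (-0.8306, -0.5569)
n_2 = (+0.8423, -0.5390)
n_3 = (+0.9128, +0.4084)
n_4 = (-0.3950, +0.9187)
n_5 = (-0.8664, +0.4993)
  (0,1): δ = 141.74°  ·
  (0,2): δ = 28.20°  ✓
  (0,3): δ = 28.52°  ✓
  (0,4): δ = 117.68°  ·
  (0,5): δ = 154.46°  ·
  (1,2): δ = 66.46°  ✓
  (1,3): δ = 9.74°  ✓
  (1,4): δ = 79.43°  ·
  (1,5): δ = 116.20°  ·
  (2,3): δ = 123.28°  ·
  (2,4): δ = 34.12°  ✓
  (2,5): δ = 2.66°  ✓
  (3,4): δ = 90.84°  ·
  (3,5): δ = 54.06°  ✓
  (4,5): δ = 143.22°  ·
antipodal pairs: 7

count = 7; pairs: (0,2), (0,3), (1,2), (1,3), (2,4), (2,5), (3,5)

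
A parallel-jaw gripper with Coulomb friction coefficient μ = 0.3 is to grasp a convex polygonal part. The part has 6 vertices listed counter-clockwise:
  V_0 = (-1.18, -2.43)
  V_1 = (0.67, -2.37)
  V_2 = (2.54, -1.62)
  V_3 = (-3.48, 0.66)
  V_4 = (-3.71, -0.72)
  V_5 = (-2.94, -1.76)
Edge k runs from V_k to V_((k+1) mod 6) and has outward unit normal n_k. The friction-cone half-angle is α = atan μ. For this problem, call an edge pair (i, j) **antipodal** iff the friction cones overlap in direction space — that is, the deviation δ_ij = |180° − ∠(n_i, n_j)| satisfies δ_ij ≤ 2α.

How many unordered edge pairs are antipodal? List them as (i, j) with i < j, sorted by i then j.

count = 3; pairs: (0,2), (2,4), (2,5)

α = atan 0.3 = 16.70°;  2α = 33.40°
n_0 = (+0.0324, -0.9995)
n_1 = (+0.3722, -0.9281)
n_2 = (+0.3542, +0.9352)
n_3 = (-0.9864, +0.1644)
n_4 = (-0.8037, -0.5950)
n_5 = (-0.3558, -0.9346)
  (0,1): δ = 160.00°  ·
  (0,2): δ = 22.60°  ✓
  (0,3): δ = 78.68°  ·
  (0,4): δ = 124.66°  ·
  (0,5): δ = 157.30°  ·
  (1,2): δ = 42.60°  ·
  (1,3): δ = 58.68°  ·
  (1,4): δ = 104.66°  ·
  (1,5): δ = 137.30°  ·
  (2,3): δ = 78.72°  ·
  (2,4): δ = 32.74°  ✓
  (2,5): δ = 0.10°  ✓
  (3,4): δ = 134.02°  ·
  (3,5): δ = 101.38°  ·
  (4,5): δ = 147.36°  ·
antipodal pairs: 3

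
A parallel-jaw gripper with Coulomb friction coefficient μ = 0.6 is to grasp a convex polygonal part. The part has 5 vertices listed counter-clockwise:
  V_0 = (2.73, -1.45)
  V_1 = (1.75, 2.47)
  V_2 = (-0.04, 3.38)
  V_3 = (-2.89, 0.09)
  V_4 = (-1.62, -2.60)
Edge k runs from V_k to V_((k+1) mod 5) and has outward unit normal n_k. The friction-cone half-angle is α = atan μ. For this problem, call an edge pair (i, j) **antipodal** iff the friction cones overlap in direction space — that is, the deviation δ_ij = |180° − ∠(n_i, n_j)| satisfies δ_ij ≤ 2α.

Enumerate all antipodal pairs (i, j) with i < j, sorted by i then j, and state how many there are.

count = 5; pairs: (0,2), (0,3), (1,3), (1,4), (2,4)

α = atan 0.6 = 30.96°;  2α = 61.93°
n_0 = (+0.9701, +0.2425)
n_1 = (+0.4532, +0.8914)
n_2 = (-0.7558, +0.6548)
n_3 = (-0.9043, -0.4269)
n_4 = (+0.2556, -0.9668)
  (0,1): δ = 130.98°  ·
  (0,2): δ = 54.94°  ✓
  (0,3): δ = 11.24°  ✓
  (0,4): δ = 90.77°  ·
  (1,2): δ = 103.95°  ·
  (1,3): δ = 37.78°  ✓
  (1,4): δ = 41.76°  ✓
  (2,3): δ = 113.83°  ·
  (2,4): δ = 34.29°  ✓
  (3,4): δ = 100.46°  ·
antipodal pairs: 5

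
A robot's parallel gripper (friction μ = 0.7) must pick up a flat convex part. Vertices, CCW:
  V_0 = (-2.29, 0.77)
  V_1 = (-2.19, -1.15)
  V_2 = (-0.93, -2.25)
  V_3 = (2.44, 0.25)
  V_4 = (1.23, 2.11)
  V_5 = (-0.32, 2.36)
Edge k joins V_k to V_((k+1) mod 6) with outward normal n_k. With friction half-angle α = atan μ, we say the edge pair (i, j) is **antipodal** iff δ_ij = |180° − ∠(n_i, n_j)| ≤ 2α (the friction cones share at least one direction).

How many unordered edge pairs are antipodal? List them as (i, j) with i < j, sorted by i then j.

α = atan 0.7 = 34.99°;  2α = 69.98°
n_0 = (-0.9986, -0.0520)
n_1 = (-0.6577, -0.7533)
n_2 = (+0.5958, -0.8031)
n_3 = (+0.8382, +0.5453)
n_4 = (+0.1592, +0.9872)
n_5 = (-0.6281, +0.7782)
  (0,1): δ = 134.10°  ·
  (0,2): δ = 56.41°  ✓
  (0,3): δ = 30.06°  ✓
  (0,4): δ = 77.86°  ·
  (0,5): δ = 125.93°  ·
  (1,2): δ = 102.31°  ·
  (1,3): δ = 15.83°  ✓
  (1,4): δ = 31.96°  ✓
  (1,5): δ = 80.03°  ·
  (2,3): δ = 93.52°  ·
  (2,4): δ = 45.73°  ✓
  (2,5): δ = 2.34°  ✓
  (3,4): δ = 132.21°  ·
  (3,5): δ = 84.14°  ·
  (4,5): δ = 131.93°  ·
antipodal pairs: 6

count = 6; pairs: (0,2), (0,3), (1,3), (1,4), (2,4), (2,5)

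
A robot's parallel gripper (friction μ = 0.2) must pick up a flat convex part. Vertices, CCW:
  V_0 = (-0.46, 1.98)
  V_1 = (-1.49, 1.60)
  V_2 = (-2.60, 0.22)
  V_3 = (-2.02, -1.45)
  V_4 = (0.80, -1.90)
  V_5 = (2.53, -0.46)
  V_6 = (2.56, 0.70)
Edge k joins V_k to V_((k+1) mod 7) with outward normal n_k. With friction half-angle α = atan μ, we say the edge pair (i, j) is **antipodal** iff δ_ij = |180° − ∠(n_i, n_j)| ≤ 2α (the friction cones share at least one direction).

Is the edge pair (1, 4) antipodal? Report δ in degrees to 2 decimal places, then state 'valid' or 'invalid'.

α = atan 0.2 = 11.31°;  2α = 22.62°
edge 1: e_1 = (-1.11, -1.38);  n_1 = (-0.7792, +0.6268)
edge 4: e_4 = (+1.73, +1.44);  n_4 = (+0.6397, -0.7686)
∠(n_1, n_4) = 168.58°
δ = |180° − 168.58°| = 11.42°
11.42° ≤ 2α = 22.62°  →  valid

δ = 11.42°, valid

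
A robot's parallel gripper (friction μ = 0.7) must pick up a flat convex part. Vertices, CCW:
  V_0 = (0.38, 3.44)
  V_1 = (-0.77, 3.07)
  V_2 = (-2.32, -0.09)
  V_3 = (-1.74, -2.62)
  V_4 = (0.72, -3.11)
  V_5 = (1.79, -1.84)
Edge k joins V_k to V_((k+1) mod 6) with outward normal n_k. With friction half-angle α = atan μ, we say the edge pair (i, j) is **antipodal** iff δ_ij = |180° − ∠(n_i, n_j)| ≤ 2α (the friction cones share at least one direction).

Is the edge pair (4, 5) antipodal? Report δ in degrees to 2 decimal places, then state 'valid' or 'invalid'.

α = atan 0.7 = 34.99°;  2α = 69.98°
edge 4: e_4 = (+1.07, +1.27);  n_4 = (+0.7648, -0.6443)
edge 5: e_5 = (-1.41, +5.28);  n_5 = (+0.9661, +0.2580)
∠(n_4, n_5) = 55.07°
δ = |180° − 55.07°| = 124.93°
124.93° > 2α = 69.98°  →  invalid

δ = 124.93°, invalid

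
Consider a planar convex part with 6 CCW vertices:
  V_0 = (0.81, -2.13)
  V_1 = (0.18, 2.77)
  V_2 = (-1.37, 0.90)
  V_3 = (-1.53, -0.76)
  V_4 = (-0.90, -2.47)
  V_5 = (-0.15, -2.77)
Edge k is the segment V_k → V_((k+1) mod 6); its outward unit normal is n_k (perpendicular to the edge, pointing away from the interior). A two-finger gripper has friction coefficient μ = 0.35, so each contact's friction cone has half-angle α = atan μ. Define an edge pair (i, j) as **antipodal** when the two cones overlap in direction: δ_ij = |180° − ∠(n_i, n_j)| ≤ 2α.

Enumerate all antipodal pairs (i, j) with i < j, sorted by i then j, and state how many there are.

count = 3; pairs: (0,2), (0,3), (1,5)

α = atan 0.35 = 19.29°;  2α = 38.58°
n_0 = (+0.9918, +0.1275)
n_1 = (-0.7699, +0.6382)
n_2 = (-0.9954, +0.0959)
n_3 = (-0.9383, -0.3457)
n_4 = (-0.3714, -0.9285)
n_5 = (+0.5547, -0.8321)
  (0,1): δ = 46.98°  ·
  (0,2): δ = 12.83°  ✓
  (0,3): δ = 12.90°  ✓
  (0,4): δ = 60.87°  ·
  (0,5): δ = 116.36°  ·
  (1,2): δ = 145.85°  ·
  (1,3): δ = 120.12°  ·
  (1,4): δ = 72.15°  ·
  (1,5): δ = 16.66°  ✓
  (2,3): δ = 154.27°  ·
  (2,4): δ = 106.30°  ·
  (2,5): δ = 50.80°  ·
  (3,4): δ = 132.03°  ·
  (3,5): δ = 76.53°  ·
  (4,5): δ = 124.51°  ·
antipodal pairs: 3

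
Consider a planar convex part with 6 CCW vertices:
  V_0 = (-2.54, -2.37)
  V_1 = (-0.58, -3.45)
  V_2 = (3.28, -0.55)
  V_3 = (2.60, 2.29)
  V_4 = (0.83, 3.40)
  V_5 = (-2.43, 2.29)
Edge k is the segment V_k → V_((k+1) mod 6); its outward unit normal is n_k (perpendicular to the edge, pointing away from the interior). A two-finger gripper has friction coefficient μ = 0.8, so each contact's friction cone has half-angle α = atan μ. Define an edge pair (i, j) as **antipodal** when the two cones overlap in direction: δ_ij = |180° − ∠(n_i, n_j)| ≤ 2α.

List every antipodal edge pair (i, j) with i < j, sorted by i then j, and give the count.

α = atan 0.8 = 38.66°;  2α = 77.32°
n_0 = (-0.4826, -0.8758)
n_1 = (+0.6007, -0.7995)
n_2 = (+0.9725, +0.2329)
n_3 = (+0.5313, +0.8472)
n_4 = (-0.3223, +0.9466)
n_5 = (-0.9997, +0.0236)
  (0,1): δ = 114.23°  ·
  (0,2): δ = 47.68°  ✓
  (0,3): δ = 3.24°  ✓
  (0,4): δ = 47.66°  ✓
  (0,5): δ = 117.50°  ·
  (1,2): δ = 113.45°  ·
  (1,3): δ = 69.01°  ✓
  (1,4): δ = 18.11°  ✓
  (1,5): δ = 51.73°  ✓
  (2,3): δ = 135.56°  ·
  (2,4): δ = 84.66°  ·
  (2,5): δ = 14.82°  ✓
  (3,4): δ = 129.10°  ·
  (3,5): δ = 59.26°  ✓
  (4,5): δ = 110.16°  ·
antipodal pairs: 8

count = 8; pairs: (0,2), (0,3), (0,4), (1,3), (1,4), (1,5), (2,5), (3,5)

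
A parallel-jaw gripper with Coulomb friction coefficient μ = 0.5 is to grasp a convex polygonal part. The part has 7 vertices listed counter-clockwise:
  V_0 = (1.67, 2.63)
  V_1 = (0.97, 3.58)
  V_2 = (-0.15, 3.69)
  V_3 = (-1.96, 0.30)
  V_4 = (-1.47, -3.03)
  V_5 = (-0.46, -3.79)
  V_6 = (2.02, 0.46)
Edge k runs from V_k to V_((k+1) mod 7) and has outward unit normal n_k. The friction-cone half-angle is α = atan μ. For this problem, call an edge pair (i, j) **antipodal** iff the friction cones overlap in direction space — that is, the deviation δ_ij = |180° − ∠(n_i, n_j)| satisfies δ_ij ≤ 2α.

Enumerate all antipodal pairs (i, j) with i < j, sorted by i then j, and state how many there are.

α = atan 0.5 = 26.57°;  2α = 53.13°
n_0 = (+0.8051, +0.5932)
n_1 = (+0.0977, +0.9952)
n_2 = (-0.8821, +0.4710)
n_3 = (-0.9893, -0.1456)
n_4 = (-0.6013, -0.7990)
n_5 = (+0.8637, -0.5040)
n_6 = (+0.9872, +0.1592)
  (0,1): δ = 131.99°  ·
  (0,2): δ = 64.48°  ·
  (0,3): δ = 28.01°  ✓
  (0,4): δ = 16.66°  ✓
  (0,5): δ = 113.35°  ·
  (0,6): δ = 152.78°  ·
  (1,2): δ = 112.49°  ·
  (1,3): δ = 76.02°  ·
  (1,4): δ = 31.35°  ✓
  (1,5): δ = 65.34°  ·
  (1,6): δ = 104.77°  ·
  (2,3): δ = 143.53°  ·
  (2,4): δ = 98.86°  ·
  (2,5): δ = 2.17°  ✓
  (2,6): δ = 37.26°  ✓
  (3,4): δ = 135.33°  ·
  (3,5): δ = 38.64°  ✓
  (3,6): δ = 0.79°  ✓
  (4,5): δ = 83.30°  ·
  (4,6): δ = 43.88°  ✓
  (5,6): δ = 140.57°  ·
antipodal pairs: 8

count = 8; pairs: (0,3), (0,4), (1,4), (2,5), (2,6), (3,5), (3,6), (4,6)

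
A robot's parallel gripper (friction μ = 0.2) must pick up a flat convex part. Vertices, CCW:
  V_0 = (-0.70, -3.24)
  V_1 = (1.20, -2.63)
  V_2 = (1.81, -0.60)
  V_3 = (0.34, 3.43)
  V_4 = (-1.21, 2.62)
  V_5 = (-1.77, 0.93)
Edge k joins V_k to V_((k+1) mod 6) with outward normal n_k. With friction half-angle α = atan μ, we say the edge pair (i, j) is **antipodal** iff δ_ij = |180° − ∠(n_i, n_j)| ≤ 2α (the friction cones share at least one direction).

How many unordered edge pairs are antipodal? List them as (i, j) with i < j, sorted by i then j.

α = atan 0.2 = 11.31°;  2α = 22.62°
n_0 = (+0.3057, -0.9521)
n_1 = (+0.9577, -0.2878)
n_2 = (+0.9395, +0.3427)
n_3 = (-0.4632, +0.8863)
n_4 = (-0.9492, +0.3145)
n_5 = (-0.9686, -0.2485)
  (0,1): δ = 124.52°  ·
  (0,2): δ = 87.76°  ·
  (0,3): δ = 9.79°  ✓
  (0,4): δ = 53.87°  ·
  (0,5): δ = 86.59°  ·
  (1,2): δ = 143.23°  ·
  (1,3): δ = 45.68°  ·
  (1,4): δ = 1.61°  ✓
  (1,5): δ = 31.12°  ·
  (2,3): δ = 82.45°  ·
  (2,4): δ = 38.37°  ·
  (2,5): δ = 5.65°  ✓
  (3,4): δ = 135.92°  ·
  (3,5): δ = 103.20°  ·
  (4,5): δ = 147.28°  ·
antipodal pairs: 3

count = 3; pairs: (0,3), (1,4), (2,5)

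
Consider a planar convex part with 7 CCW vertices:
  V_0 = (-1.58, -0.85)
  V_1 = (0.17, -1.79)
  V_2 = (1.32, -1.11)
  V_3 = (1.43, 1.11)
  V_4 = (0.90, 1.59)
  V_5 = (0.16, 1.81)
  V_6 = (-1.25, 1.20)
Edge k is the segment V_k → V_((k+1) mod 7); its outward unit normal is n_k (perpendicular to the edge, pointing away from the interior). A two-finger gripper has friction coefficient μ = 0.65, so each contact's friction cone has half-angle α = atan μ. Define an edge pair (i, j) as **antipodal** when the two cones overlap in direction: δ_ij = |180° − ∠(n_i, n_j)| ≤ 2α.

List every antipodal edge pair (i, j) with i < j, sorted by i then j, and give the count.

α = atan 0.65 = 33.02°;  2α = 66.05°
n_0 = (-0.4732, -0.8810)
n_1 = (+0.5090, -0.8608)
n_2 = (+0.9988, -0.0495)
n_3 = (+0.6713, +0.7412)
n_4 = (+0.2850, +0.9585)
n_5 = (-0.3971, +0.9178)
n_6 = (-0.9873, +0.1589)
  (0,1): δ = 121.16°  ·
  (0,2): δ = 64.59°  ✓
  (0,3): δ = 13.92°  ✓
  (0,4): δ = 11.69°  ✓
  (0,5): δ = 51.64°  ✓
  (0,6): δ = 109.10°  ·
  (1,2): δ = 123.43°  ·
  (1,3): δ = 72.76°  ·
  (1,4): δ = 47.15°  ✓
  (1,5): δ = 7.20°  ✓
  (1,6): δ = 50.26°  ✓
  (2,3): δ = 129.33°  ·
  (2,4): δ = 103.72°  ·
  (2,5): δ = 63.77°  ✓
  (2,6): δ = 6.31°  ✓
  (3,4): δ = 154.39°  ·
  (3,5): δ = 114.44°  ·
  (3,6): δ = 56.98°  ✓
  (4,5): δ = 140.05°  ·
  (4,6): δ = 82.59°  ·
  (5,6): δ = 122.54°  ·
antipodal pairs: 10

count = 10; pairs: (0,2), (0,3), (0,4), (0,5), (1,4), (1,5), (1,6), (2,5), (2,6), (3,6)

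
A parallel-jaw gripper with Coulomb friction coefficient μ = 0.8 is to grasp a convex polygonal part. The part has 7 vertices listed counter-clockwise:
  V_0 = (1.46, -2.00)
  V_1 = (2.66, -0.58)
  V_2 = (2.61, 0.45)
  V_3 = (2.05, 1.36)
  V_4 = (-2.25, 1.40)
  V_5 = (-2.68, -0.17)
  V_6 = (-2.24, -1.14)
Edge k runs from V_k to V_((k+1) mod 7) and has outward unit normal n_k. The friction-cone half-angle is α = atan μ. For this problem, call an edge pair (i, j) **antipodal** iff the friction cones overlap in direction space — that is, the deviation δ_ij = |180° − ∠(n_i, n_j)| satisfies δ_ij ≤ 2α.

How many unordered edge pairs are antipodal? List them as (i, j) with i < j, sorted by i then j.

count = 11; pairs: (0,3), (0,4), (0,5), (1,4), (1,5), (1,6), (2,4), (2,5), (2,6), (3,5), (3,6)

α = atan 0.8 = 38.66°;  2α = 77.32°
n_0 = (+0.7638, -0.6455)
n_1 = (+0.9988, +0.0485)
n_2 = (+0.8517, +0.5241)
n_3 = (+0.0093, +1.0000)
n_4 = (-0.9645, +0.2642)
n_5 = (-0.9107, -0.4131)
n_6 = (-0.2264, -0.9740)
  (0,1): δ = 137.02°  ·
  (0,2): δ = 108.19°  ·
  (0,3): δ = 50.33°  ✓
  (0,4): δ = 24.88°  ✓
  (0,5): δ = 64.60°  ✓
  (0,6): δ = 117.12°  ·
  (1,2): δ = 151.17°  ·
  (1,3): δ = 93.31°  ·
  (1,4): δ = 18.10°  ✓
  (1,5): δ = 21.62°  ✓
  (1,6): δ = 74.14°  ✓
  (2,3): δ = 122.14°  ·
  (2,4): δ = 46.92°  ✓
  (2,5): δ = 7.21°  ✓
  (2,6): δ = 45.31°  ✓
  (3,4): δ = 104.78°  ·
  (3,5): δ = 65.07°  ✓
  (3,6): δ = 12.55°  ✓
  (4,5): δ = 140.28°  ·
  (4,6): δ = 87.77°  ·
  (5,6): δ = 127.48°  ·
antipodal pairs: 11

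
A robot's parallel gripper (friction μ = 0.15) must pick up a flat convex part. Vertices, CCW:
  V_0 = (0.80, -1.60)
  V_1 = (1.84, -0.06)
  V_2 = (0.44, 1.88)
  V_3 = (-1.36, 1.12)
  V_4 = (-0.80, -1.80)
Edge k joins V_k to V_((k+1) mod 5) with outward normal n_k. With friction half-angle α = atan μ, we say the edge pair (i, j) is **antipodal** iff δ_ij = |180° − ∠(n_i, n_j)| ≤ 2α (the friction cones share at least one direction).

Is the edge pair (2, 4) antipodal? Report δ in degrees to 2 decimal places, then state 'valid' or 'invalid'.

α = atan 0.15 = 8.53°;  2α = 17.06°
edge 2: e_2 = (-1.80, -0.76);  n_2 = (-0.3890, +0.9212)
edge 4: e_4 = (+1.60, +0.20);  n_4 = (+0.1240, -0.9923)
∠(n_2, n_4) = 164.23°
δ = |180° − 164.23°| = 15.77°
15.77° ≤ 2α = 17.06°  →  valid

δ = 15.77°, valid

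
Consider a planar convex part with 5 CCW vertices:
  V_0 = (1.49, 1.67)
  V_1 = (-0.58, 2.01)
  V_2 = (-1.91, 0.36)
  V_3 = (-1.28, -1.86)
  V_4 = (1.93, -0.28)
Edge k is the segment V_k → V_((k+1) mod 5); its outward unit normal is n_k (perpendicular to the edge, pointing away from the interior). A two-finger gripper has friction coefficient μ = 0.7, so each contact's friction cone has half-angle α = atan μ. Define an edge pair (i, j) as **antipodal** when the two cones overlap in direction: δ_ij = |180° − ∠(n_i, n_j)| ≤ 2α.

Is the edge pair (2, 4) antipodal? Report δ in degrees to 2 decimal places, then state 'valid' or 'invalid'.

δ = 3.13°, valid

α = atan 0.7 = 34.99°;  2α = 69.98°
edge 2: e_2 = (+0.63, -2.22);  n_2 = (-0.9620, -0.2730)
edge 4: e_4 = (-0.44, +1.95);  n_4 = (+0.9755, +0.2201)
∠(n_2, n_4) = 176.87°
δ = |180° − 176.87°| = 3.13°
3.13° ≤ 2α = 69.98°  →  valid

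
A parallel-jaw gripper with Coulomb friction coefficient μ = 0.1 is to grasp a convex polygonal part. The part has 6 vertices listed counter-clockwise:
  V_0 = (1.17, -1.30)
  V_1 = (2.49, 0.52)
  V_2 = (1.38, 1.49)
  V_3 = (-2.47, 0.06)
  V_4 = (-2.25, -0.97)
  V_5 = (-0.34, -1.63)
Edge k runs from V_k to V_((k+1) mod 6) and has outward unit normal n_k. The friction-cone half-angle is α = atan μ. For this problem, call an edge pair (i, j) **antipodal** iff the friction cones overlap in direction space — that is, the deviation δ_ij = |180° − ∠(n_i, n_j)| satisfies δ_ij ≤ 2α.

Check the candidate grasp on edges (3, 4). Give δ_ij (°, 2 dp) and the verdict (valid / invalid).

α = atan 0.1 = 5.71°;  2α = 11.42°
edge 3: e_3 = (+0.22, -1.03);  n_3 = (-0.9779, -0.2089)
edge 4: e_4 = (+1.91, -0.66);  n_4 = (-0.3266, -0.9452)
∠(n_3, n_4) = 58.88°
δ = |180° − 58.88°| = 121.12°
121.12° > 2α = 11.42°  →  invalid

δ = 121.12°, invalid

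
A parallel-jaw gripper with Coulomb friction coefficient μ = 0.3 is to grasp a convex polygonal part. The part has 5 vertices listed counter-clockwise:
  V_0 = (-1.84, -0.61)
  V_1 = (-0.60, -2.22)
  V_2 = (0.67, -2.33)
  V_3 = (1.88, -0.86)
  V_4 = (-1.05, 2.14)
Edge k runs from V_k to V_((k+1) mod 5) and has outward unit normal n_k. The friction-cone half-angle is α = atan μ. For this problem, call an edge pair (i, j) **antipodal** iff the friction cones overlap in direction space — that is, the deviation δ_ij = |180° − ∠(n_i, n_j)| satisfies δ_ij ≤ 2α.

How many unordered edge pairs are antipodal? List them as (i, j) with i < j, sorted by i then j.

α = atan 0.3 = 16.70°;  2α = 33.40°
n_0 = (-0.7923, -0.6102)
n_1 = (-0.0863, -0.9963)
n_2 = (+0.7721, -0.6355)
n_3 = (+0.7154, +0.6987)
n_4 = (-0.9611, +0.2761)
  (0,1): δ = 132.55°  ·
  (0,2): δ = 77.06°  ·
  (0,3): δ = 6.72°  ✓
  (0,4): δ = 126.37°  ·
  (1,2): δ = 124.51°  ·
  (1,3): δ = 40.73°  ·
  (1,4): δ = 78.92°  ·
  (2,3): δ = 96.22°  ·
  (2,4): δ = 23.43°  ✓
  (3,4): δ = 60.35°  ·
antipodal pairs: 2

count = 2; pairs: (0,3), (2,4)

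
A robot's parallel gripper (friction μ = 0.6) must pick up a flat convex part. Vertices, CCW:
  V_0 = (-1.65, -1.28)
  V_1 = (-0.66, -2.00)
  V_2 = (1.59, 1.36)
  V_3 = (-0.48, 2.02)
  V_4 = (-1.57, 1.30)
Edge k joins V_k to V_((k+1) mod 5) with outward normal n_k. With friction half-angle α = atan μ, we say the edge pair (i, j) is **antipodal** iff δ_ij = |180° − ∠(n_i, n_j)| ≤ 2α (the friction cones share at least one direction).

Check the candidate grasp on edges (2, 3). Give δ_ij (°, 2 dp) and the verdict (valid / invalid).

α = atan 0.6 = 30.96°;  2α = 61.93°
edge 2: e_2 = (-2.07, +0.66);  n_2 = (+0.3038, +0.9527)
edge 3: e_3 = (-1.09, -0.72);  n_3 = (-0.5512, +0.8344)
∠(n_2, n_3) = 51.13°
δ = |180° − 51.13°| = 128.87°
128.87° > 2α = 61.93°  →  invalid

δ = 128.87°, invalid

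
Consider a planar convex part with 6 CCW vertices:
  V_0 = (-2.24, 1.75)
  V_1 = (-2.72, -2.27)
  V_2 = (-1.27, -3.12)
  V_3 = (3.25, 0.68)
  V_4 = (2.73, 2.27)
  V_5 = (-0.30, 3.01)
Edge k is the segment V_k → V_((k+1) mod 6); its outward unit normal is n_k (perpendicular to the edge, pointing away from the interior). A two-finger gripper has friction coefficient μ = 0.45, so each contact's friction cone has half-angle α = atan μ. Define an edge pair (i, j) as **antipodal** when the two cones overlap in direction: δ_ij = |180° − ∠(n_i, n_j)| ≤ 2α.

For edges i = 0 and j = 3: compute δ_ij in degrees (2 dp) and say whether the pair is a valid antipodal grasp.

α = atan 0.45 = 24.23°;  2α = 48.46°
edge 0: e_0 = (-0.48, -4.02);  n_0 = (-0.9929, +0.1186)
edge 3: e_3 = (-0.52, +1.59);  n_3 = (+0.9505, +0.3108)
∠(n_0, n_3) = 155.08°
δ = |180° − 155.08°| = 24.92°
24.92° ≤ 2α = 48.46°  →  valid

δ = 24.92°, valid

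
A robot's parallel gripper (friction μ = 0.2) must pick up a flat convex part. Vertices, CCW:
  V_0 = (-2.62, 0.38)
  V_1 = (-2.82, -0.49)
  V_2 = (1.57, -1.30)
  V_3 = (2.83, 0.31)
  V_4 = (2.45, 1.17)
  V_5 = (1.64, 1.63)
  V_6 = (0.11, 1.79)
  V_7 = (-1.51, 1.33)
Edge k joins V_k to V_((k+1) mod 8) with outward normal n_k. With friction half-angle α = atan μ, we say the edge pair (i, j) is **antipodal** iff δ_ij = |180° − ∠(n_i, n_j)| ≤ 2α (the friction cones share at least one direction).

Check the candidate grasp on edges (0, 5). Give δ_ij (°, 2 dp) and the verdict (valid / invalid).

δ = 96.98°, invalid

α = atan 0.2 = 11.31°;  2α = 22.62°
edge 0: e_0 = (-0.20, -0.87);  n_0 = (-0.9746, +0.2240)
edge 5: e_5 = (-1.53, +0.16);  n_5 = (+0.1040, +0.9946)
∠(n_0, n_5) = 83.02°
δ = |180° − 83.02°| = 96.98°
96.98° > 2α = 22.62°  →  invalid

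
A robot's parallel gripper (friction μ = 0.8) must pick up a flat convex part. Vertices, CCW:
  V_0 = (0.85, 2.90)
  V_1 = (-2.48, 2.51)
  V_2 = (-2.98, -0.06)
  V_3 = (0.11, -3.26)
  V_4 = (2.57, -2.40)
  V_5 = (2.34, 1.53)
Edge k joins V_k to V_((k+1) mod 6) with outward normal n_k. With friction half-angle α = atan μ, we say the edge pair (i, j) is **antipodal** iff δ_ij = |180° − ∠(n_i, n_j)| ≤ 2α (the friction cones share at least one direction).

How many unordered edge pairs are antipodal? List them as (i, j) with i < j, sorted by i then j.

α = atan 0.8 = 38.66°;  2α = 77.32°
n_0 = (-0.1163, +0.9932)
n_1 = (-0.9816, +0.1910)
n_2 = (-0.7194, -0.6946)
n_3 = (+0.3300, -0.9440)
n_4 = (+0.9983, +0.0584)
n_5 = (+0.6768, +0.7361)
  (0,1): δ = 107.69°  ·
  (0,2): δ = 52.68°  ✓
  (0,3): δ = 12.59°  ✓
  (0,4): δ = 86.67°  ·
  (0,5): δ = 130.72°  ·
  (1,2): δ = 124.99°  ·
  (1,3): δ = 59.72°  ✓
  (1,4): δ = 14.36°  ✓
  (1,5): δ = 58.41°  ✓
  (2,3): δ = 114.73°  ·
  (2,4): δ = 40.65°  ✓
  (2,5): δ = 3.40°  ✓
  (3,4): δ = 105.92°  ·
  (3,5): δ = 61.87°  ✓
  (4,5): δ = 135.95°  ·
antipodal pairs: 8

count = 8; pairs: (0,2), (0,3), (1,3), (1,4), (1,5), (2,4), (2,5), (3,5)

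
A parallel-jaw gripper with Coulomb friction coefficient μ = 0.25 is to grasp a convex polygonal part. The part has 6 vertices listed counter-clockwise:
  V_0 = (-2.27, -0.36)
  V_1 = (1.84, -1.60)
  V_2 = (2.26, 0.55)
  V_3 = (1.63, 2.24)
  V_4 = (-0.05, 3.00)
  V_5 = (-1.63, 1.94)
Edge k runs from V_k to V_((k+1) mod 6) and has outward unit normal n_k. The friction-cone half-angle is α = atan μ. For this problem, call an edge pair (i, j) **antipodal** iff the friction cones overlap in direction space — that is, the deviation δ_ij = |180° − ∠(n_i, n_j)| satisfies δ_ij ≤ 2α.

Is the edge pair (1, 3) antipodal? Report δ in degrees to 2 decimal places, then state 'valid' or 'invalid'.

α = atan 0.25 = 14.04°;  2α = 28.07°
edge 1: e_1 = (+0.42, +2.15);  n_1 = (+0.9814, -0.1917)
edge 3: e_3 = (-1.68, +0.76);  n_3 = (+0.4122, +0.9111)
∠(n_1, n_3) = 76.71°
δ = |180° − 76.71°| = 103.29°
103.29° > 2α = 28.07°  →  invalid

δ = 103.29°, invalid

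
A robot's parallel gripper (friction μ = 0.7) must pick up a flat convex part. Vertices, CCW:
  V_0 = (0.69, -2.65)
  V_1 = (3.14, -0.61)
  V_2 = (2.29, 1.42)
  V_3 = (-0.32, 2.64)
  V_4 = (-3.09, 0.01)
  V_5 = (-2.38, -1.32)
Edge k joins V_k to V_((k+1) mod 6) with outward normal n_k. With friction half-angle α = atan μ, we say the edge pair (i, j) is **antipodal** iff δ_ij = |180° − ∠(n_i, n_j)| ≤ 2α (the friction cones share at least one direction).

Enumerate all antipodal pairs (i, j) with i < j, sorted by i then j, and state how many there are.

count = 8; pairs: (0,2), (0,3), (1,3), (1,4), (1,5), (2,4), (2,5), (3,5)

α = atan 0.7 = 34.99°;  2α = 69.98°
n_0 = (+0.6399, -0.7685)
n_1 = (+0.9224, +0.3862)
n_2 = (+0.4235, +0.9059)
n_3 = (-0.6885, +0.7252)
n_4 = (-0.8822, -0.4709)
n_5 = (-0.3975, -0.9176)
  (0,1): δ = 107.06°  ·
  (0,2): δ = 64.84°  ✓
  (0,3): δ = 3.73°  ✓
  (0,4): δ = 78.31°  ·
  (0,5): δ = 116.79°  ·
  (1,2): δ = 137.77°  ·
  (1,3): δ = 69.21°  ✓
  (1,4): δ = 5.37°  ✓
  (1,5): δ = 43.86°  ✓
  (2,3): δ = 111.43°  ·
  (2,4): δ = 36.85°  ✓
  (2,5): δ = 1.63°  ✓
  (3,4): δ = 105.42°  ·
  (3,5): δ = 66.94°  ✓
  (4,5): δ = 141.52°  ·
antipodal pairs: 8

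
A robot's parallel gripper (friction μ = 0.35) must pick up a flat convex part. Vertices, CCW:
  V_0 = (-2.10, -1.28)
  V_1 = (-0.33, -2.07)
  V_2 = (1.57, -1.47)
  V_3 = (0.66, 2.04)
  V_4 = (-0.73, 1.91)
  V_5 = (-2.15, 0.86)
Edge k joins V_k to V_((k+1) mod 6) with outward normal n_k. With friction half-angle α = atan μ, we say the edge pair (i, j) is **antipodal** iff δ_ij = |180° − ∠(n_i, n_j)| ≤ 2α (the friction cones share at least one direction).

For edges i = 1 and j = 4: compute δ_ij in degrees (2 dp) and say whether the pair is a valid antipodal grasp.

α = atan 0.35 = 19.29°;  2α = 38.58°
edge 1: e_1 = (+1.90, +0.60);  n_1 = (+0.3011, -0.9536)
edge 4: e_4 = (-1.42, -1.05);  n_4 = (-0.5946, +0.8041)
∠(n_1, n_4) = 161.04°
δ = |180° − 161.04°| = 18.96°
18.96° ≤ 2α = 38.58°  →  valid

δ = 18.96°, valid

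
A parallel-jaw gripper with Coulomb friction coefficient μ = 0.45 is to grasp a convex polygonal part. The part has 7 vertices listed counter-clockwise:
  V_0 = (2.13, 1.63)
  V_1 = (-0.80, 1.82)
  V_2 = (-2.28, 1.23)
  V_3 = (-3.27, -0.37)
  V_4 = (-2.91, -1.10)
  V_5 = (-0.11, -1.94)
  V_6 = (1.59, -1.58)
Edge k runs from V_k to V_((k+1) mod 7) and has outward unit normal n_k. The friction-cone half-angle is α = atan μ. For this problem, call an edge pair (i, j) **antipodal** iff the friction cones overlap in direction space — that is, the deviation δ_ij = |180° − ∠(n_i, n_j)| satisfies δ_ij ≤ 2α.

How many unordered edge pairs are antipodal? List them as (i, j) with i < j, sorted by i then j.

count = 7; pairs: (0,4), (0,5), (1,4), (1,5), (2,5), (2,6), (3,6)

α = atan 0.45 = 24.23°;  2α = 48.46°
n_0 = (+0.0647, +0.9979)
n_1 = (-0.3703, +0.9289)
n_2 = (-0.8504, +0.5262)
n_3 = (-0.8969, -0.4423)
n_4 = (-0.2873, -0.9578)
n_5 = (+0.2072, -0.9783)
n_6 = (+0.9861, -0.1659)
  (0,1): δ = 154.56°  ·
  (0,2): δ = 118.04°  ·
  (0,3): δ = 60.04°  ·
  (0,4): δ = 12.99°  ✓
  (0,5): δ = 15.67°  ✓
  (0,6): δ = 84.16°  ·
  (1,2): δ = 143.48°  ·
  (1,3): δ = 85.48°  ·
  (1,4): δ = 38.43°  ✓
  (1,5): δ = 9.78°  ✓
  (1,6): δ = 58.72°  ·
  (2,3): δ = 122.00°  ·
  (2,4): δ = 74.95°  ·
  (2,5): δ = 46.30°  ✓
  (2,6): δ = 22.20°  ✓
  (3,4): δ = 132.95°  ·
  (3,5): δ = 104.29°  ·
  (3,6): δ = 35.80°  ✓
  (4,5): δ = 151.34°  ·
  (4,6): δ = 82.85°  ·
  (5,6): δ = 111.51°  ·
antipodal pairs: 7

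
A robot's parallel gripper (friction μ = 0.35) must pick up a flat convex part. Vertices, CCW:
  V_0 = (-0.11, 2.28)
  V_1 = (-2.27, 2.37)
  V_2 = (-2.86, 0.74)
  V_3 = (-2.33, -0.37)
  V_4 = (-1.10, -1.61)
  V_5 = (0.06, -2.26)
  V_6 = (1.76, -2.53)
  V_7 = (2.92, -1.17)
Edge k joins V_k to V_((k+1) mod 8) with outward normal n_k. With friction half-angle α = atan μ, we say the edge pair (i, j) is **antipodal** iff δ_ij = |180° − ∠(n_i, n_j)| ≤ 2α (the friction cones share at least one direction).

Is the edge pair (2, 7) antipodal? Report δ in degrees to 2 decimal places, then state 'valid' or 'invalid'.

δ = 15.77°, valid

α = atan 0.35 = 19.29°;  2α = 38.58°
edge 2: e_2 = (+0.53, -1.11);  n_2 = (-0.9024, -0.4309)
edge 7: e_7 = (-3.03, +3.45);  n_7 = (+0.7514, +0.6599)
∠(n_2, n_7) = 164.23°
δ = |180° − 164.23°| = 15.77°
15.77° ≤ 2α = 38.58°  →  valid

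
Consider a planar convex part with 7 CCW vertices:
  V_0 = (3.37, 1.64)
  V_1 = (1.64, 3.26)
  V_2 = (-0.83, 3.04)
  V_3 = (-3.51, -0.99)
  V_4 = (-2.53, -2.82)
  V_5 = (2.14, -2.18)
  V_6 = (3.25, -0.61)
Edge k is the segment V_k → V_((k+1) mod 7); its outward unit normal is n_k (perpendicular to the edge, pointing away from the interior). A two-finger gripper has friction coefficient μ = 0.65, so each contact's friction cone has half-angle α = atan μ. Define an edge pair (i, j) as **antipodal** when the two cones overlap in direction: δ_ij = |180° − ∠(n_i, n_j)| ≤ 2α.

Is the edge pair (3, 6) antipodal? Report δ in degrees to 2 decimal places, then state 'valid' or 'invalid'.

α = atan 0.65 = 33.02°;  2α = 66.05°
edge 3: e_3 = (+0.98, -1.83);  n_3 = (-0.8816, -0.4721)
edge 6: e_6 = (+0.12, +2.25);  n_6 = (+0.9986, -0.0533)
∠(n_3, n_6) = 148.78°
δ = |180° − 148.78°| = 31.22°
31.22° ≤ 2α = 66.05°  →  valid

δ = 31.22°, valid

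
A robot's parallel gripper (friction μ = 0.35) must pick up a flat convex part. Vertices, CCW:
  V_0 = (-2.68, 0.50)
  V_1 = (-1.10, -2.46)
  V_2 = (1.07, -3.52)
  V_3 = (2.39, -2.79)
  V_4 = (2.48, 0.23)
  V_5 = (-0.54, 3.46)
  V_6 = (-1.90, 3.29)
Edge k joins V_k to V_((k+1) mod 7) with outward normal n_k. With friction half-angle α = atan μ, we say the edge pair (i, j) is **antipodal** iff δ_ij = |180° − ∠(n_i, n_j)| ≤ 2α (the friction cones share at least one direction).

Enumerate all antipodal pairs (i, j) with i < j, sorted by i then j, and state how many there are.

count = 6; pairs: (0,3), (0,4), (1,4), (1,5), (2,5), (3,6)

α = atan 0.35 = 19.29°;  2α = 38.58°
n_0 = (-0.8822, -0.4709)
n_1 = (-0.4389, -0.8985)
n_2 = (+0.4840, -0.8751)
n_3 = (+0.9996, -0.0298)
n_4 = (+0.7305, +0.6830)
n_5 = (-0.1240, +0.9923)
n_6 = (-0.9631, +0.2692)
  (0,1): δ = 144.13°  ·
  (0,2): δ = 89.15°  ·
  (0,3): δ = 29.80°  ✓
  (0,4): δ = 14.98°  ✓
  (0,5): δ = 69.03°  ·
  (0,6): δ = 136.29°  ·
  (1,2): δ = 125.02°  ·
  (1,3): δ = 65.67°  ·
  (1,4): δ = 20.89°  ✓
  (1,5): δ = 33.16°  ✓
  (1,6): δ = 100.42°  ·
  (2,3): δ = 120.65°  ·
  (2,4): δ = 75.87°  ·
  (2,5): δ = 21.82°  ✓
  (2,6): δ = 45.44°  ·
  (3,4): δ = 135.22°  ·
  (3,5): δ = 81.17°  ·
  (3,6): δ = 13.91°  ✓
  (4,5): δ = 125.95°  ·
  (4,6): δ = 58.69°  ·
  (5,6): δ = 112.74°  ·
antipodal pairs: 6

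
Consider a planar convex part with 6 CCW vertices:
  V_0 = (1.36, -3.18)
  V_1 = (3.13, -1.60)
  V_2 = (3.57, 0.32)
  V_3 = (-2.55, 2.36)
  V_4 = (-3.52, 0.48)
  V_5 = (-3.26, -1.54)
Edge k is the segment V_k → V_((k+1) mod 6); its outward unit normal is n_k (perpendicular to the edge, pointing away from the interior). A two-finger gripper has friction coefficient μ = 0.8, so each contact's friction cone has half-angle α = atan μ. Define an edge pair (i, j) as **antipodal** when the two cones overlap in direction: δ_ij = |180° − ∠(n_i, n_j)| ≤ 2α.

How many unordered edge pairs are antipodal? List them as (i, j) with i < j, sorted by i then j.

α = atan 0.8 = 38.66°;  2α = 77.32°
n_0 = (+0.6659, -0.7460)
n_1 = (+0.9747, -0.2234)
n_2 = (+0.3162, +0.9487)
n_3 = (-0.8887, +0.4585)
n_4 = (-0.9918, -0.1277)
n_5 = (-0.3345, -0.9424)
  (0,1): δ = 144.66°  ·
  (0,2): δ = 60.19°  ✓
  (0,3): δ = 20.95°  ✓
  (0,4): δ = 55.58°  ✓
  (0,5): δ = 118.70°  ·
  (1,2): δ = 95.53°  ·
  (1,3): δ = 14.38°  ✓
  (1,4): δ = 20.24°  ✓
  (1,5): δ = 83.36°  ·
  (2,3): δ = 98.86°  ·
  (2,4): δ = 64.23°  ✓
  (2,5): δ = 1.11°  ✓
  (3,4): δ = 145.37°  ·
  (3,5): δ = 82.25°  ·
  (4,5): δ = 116.88°  ·
antipodal pairs: 7

count = 7; pairs: (0,2), (0,3), (0,4), (1,3), (1,4), (2,4), (2,5)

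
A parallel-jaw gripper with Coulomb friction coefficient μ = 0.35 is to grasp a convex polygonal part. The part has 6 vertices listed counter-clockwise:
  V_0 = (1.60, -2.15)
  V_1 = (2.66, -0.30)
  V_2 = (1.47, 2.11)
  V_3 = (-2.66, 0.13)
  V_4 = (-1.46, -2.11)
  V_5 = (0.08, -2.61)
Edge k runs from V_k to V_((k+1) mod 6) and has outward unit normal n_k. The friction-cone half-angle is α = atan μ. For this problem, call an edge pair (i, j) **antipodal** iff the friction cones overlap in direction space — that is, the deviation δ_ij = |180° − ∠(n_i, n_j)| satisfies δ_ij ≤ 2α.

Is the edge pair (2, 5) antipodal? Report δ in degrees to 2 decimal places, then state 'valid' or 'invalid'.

δ = 8.78°, valid

α = atan 0.35 = 19.29°;  2α = 38.58°
edge 2: e_2 = (-4.13, -1.98);  n_2 = (-0.4323, +0.9017)
edge 5: e_5 = (+1.52, +0.46);  n_5 = (+0.2897, -0.9571)
∠(n_2, n_5) = 171.22°
δ = |180° − 171.22°| = 8.78°
8.78° ≤ 2α = 38.58°  →  valid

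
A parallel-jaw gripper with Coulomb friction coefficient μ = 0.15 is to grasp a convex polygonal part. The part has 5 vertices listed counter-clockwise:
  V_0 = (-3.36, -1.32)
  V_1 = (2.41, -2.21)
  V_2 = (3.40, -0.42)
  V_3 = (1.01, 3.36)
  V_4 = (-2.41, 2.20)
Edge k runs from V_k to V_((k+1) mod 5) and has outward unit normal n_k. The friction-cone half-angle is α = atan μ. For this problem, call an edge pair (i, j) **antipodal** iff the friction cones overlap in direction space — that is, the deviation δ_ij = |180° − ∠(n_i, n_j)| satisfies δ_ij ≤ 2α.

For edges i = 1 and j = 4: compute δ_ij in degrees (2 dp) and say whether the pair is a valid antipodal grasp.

α = atan 0.15 = 8.53°;  2α = 17.06°
edge 1: e_1 = (+0.99, +1.79);  n_1 = (+0.8751, -0.4840)
edge 4: e_4 = (-0.95, -3.52);  n_4 = (-0.9655, +0.2606)
∠(n_1, n_4) = 166.16°
δ = |180° − 166.16°| = 13.84°
13.84° ≤ 2α = 17.06°  →  valid

δ = 13.84°, valid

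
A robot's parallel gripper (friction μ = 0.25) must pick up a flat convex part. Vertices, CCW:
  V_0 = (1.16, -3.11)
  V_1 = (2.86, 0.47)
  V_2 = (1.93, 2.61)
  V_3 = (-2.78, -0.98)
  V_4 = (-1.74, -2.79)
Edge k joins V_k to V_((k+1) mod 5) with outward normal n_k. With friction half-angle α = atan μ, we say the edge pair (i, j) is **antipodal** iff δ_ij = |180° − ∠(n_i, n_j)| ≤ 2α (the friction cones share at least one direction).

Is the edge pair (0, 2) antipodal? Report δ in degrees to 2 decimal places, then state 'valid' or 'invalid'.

δ = 27.28°, valid

α = atan 0.25 = 14.04°;  2α = 28.07°
edge 0: e_0 = (+1.70, +3.58);  n_0 = (+0.9033, -0.4290)
edge 2: e_2 = (-4.71, -3.59);  n_2 = (-0.6062, +0.7953)
∠(n_0, n_2) = 152.72°
δ = |180° − 152.72°| = 27.28°
27.28° ≤ 2α = 28.07°  →  valid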